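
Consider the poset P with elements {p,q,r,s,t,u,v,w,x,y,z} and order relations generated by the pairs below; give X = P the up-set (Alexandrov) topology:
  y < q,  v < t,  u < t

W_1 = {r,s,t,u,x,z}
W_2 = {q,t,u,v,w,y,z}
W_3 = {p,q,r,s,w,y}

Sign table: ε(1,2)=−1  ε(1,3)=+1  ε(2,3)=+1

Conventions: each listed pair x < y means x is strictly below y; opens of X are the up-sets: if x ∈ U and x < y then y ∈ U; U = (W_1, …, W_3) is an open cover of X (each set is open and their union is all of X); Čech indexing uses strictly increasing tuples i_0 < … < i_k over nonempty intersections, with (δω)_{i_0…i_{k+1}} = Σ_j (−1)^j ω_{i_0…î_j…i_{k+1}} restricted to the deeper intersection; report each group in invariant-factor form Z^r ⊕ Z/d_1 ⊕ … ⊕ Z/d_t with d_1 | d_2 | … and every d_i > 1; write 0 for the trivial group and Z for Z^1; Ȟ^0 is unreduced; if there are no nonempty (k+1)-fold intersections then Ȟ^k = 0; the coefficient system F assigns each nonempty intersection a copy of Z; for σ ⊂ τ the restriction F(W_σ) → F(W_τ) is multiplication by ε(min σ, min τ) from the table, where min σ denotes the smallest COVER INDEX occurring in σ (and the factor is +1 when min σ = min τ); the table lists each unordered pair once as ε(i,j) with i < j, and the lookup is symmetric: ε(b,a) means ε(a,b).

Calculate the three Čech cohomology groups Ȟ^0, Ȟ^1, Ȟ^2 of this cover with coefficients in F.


nonempty overlaps:
  W12={t,u,z} W13={r,s} W23={q,w,y}
C dims 3,3; δ0: rk 3, SNF 1^2·2
degree 0: 3−3−0 = 0 → Ȟ^0 ≅ 0
degree 1: 3−0−3 = 0 plus torsion [2] → Ȟ^1 ≅ Z/2
degree 2: 0−0−0 = 0 → Ȟ^2 ≅ 0

Ȟ^0(U;F) ≅ 0, Ȟ^1(U;F) ≅ Z/2, Ȟ^2(U;F) ≅ 0


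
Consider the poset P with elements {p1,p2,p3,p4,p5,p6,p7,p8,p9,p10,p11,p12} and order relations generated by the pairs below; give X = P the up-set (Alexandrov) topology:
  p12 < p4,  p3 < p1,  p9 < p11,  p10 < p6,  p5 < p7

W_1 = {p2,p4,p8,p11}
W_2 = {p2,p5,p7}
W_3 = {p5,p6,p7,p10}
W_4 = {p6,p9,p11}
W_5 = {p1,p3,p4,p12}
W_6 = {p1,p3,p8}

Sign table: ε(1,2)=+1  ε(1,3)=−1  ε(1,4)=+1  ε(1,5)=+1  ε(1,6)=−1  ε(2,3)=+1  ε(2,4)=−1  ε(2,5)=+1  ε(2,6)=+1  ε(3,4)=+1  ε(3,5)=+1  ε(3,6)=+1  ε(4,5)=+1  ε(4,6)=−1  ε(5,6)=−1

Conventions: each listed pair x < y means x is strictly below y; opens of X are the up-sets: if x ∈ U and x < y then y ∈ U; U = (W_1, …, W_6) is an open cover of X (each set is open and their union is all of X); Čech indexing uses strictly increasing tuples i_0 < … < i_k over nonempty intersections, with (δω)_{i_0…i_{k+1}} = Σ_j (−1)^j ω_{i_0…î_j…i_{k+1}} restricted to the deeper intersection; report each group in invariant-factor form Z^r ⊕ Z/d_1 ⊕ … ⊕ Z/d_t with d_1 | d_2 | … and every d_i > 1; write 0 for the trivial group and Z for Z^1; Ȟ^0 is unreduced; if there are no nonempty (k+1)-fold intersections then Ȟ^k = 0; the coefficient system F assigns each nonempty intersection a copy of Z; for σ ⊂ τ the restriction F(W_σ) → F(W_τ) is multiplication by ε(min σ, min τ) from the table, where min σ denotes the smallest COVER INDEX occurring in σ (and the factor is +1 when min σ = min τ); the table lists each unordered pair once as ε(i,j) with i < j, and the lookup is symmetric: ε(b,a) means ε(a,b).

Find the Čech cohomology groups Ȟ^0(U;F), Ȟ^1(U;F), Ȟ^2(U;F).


nerve simplices:
  W12={p2} W14={p11} W15={p4} W16={p8} W23={p5,p7} W34={p6} W56={p1,p3}
C dims 6,7; δ0: rk 5, SNF 1^5
degree 0: 6−5−0 = 1 → Ȟ^0 ≅ Z
degree 1: 7−0−5 = 2 → Ȟ^1 ≅ Z^2
degree 2: 0−0−0 = 0 → Ȟ^2 ≅ 0

Ȟ^0 ≅ Z, Ȟ^1 ≅ Z^2 and Ȟ^2 ≅ 0


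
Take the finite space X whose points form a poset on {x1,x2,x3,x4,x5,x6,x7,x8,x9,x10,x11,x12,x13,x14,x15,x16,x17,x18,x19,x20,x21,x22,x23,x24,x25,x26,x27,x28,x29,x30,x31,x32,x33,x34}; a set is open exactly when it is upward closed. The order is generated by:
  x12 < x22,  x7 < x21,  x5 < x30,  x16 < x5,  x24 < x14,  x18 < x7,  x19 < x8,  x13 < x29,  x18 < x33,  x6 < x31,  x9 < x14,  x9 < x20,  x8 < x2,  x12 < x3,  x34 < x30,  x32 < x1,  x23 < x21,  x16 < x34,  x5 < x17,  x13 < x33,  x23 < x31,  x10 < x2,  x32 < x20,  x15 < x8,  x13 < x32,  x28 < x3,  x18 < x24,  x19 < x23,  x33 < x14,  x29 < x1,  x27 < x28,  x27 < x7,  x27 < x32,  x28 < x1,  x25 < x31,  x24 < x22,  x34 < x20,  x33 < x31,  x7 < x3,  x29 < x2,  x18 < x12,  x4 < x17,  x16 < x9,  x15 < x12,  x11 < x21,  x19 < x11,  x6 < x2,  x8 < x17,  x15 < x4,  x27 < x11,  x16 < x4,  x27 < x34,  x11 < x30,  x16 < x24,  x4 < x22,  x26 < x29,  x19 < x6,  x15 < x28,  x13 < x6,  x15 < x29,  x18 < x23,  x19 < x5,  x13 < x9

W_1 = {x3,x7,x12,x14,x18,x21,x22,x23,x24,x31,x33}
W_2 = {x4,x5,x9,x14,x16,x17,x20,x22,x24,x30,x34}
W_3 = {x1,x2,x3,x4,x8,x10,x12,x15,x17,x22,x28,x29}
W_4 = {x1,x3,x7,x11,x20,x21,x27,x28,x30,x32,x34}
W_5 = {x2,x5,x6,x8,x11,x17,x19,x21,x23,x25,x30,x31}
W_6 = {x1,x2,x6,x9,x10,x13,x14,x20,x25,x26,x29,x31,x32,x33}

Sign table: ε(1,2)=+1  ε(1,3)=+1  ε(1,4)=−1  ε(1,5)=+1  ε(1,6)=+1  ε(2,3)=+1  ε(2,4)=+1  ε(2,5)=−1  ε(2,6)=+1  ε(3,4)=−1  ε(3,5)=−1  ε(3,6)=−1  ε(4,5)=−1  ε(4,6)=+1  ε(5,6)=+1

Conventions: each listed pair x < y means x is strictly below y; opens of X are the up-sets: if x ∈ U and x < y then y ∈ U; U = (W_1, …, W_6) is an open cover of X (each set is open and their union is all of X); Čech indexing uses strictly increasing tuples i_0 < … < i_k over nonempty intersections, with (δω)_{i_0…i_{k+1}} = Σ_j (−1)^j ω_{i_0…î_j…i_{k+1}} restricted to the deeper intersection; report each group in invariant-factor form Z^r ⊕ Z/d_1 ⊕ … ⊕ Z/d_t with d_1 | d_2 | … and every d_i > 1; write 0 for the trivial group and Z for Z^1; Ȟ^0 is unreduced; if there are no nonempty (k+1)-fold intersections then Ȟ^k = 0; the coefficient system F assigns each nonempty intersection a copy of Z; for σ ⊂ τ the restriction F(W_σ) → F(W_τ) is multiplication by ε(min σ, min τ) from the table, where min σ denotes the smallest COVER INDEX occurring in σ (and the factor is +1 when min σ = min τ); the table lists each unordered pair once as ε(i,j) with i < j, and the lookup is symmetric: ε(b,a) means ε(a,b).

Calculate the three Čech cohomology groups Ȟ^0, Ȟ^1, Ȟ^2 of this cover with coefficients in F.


Ȟ^0(U;F) ≅ 0; Ȟ^1(U;F) ≅ Z/2; Ȟ^2(U;F) ≅ Z

nonempty overlaps:
  W12={x14,x22,x24} W13={x3,x12,x22} W14={x3,x7,x21} W15={x21,x23,x31} W16={x14,x31,x33} W23={x4,x17,x22} W24={x20,x30,x34} W25={x5,x17,x30} W26={x9,x14,x20} W34={x1,x3,x28} W35={x2,x8,x17} W36={x1,x2,x10,x29} W45={x11,x21,x30} W46={x1,x20,x32} W56={x2,x6,x25,x31}
  W123={x22} W126={x14} W134={x3} W145={x21} W156={x31} W235={x17} W245={x30} W246={x20} W346={x1} W356={x2}
C dims 6,15,10; δ0: rk 6, SNF 1^5·2; δ1: rk 9, SNF 1^9
degree 0: 6−6−0 = 0 → Ȟ^0 ≅ 0
degree 1: 15−9−6 = 0 plus torsion [2] → Ȟ^1 ≅ Z/2
degree 2: 10−0−9 = 1 → Ȟ^2 ≅ Z


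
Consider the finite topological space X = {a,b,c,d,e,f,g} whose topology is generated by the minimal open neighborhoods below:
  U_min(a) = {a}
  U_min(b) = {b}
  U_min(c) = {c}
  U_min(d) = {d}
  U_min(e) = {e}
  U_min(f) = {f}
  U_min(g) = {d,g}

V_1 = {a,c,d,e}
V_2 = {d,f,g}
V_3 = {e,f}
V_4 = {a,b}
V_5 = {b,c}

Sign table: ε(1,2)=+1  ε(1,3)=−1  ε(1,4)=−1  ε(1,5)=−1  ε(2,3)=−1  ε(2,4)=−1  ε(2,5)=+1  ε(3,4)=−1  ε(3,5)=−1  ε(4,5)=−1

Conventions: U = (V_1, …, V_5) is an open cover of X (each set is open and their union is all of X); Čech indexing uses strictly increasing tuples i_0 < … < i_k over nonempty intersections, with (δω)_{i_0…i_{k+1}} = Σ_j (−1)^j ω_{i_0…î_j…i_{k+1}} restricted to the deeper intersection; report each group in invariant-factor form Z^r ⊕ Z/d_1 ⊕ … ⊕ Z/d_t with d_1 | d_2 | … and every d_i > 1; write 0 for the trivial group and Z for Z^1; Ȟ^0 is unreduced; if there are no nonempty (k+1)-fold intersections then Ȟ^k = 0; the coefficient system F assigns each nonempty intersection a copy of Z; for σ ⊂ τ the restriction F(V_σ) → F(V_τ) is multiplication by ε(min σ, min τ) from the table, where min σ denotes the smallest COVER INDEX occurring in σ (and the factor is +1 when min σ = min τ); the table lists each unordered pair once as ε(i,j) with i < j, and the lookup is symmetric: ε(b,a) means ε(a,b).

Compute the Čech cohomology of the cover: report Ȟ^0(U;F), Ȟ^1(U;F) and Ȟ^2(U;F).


Ȟ^0 ≅ 0, Ȟ^1 ≅ Z ⊕ Z/2, Ȟ^2 ≅ 0

nerve simplices:
  V12={d} V13={e} V14={a} V15={c} V23={f} V45={b}
C dims 5,6; δ0: rk 5, SNF 1^4·2
degree 0: 5−5−0 = 0 → Ȟ^0 ≅ 0
degree 1: 6−0−5 = 1 plus torsion [2] → Ȟ^1 ≅ Z ⊕ Z/2
degree 2: 0−0−0 = 0 → Ȟ^2 ≅ 0


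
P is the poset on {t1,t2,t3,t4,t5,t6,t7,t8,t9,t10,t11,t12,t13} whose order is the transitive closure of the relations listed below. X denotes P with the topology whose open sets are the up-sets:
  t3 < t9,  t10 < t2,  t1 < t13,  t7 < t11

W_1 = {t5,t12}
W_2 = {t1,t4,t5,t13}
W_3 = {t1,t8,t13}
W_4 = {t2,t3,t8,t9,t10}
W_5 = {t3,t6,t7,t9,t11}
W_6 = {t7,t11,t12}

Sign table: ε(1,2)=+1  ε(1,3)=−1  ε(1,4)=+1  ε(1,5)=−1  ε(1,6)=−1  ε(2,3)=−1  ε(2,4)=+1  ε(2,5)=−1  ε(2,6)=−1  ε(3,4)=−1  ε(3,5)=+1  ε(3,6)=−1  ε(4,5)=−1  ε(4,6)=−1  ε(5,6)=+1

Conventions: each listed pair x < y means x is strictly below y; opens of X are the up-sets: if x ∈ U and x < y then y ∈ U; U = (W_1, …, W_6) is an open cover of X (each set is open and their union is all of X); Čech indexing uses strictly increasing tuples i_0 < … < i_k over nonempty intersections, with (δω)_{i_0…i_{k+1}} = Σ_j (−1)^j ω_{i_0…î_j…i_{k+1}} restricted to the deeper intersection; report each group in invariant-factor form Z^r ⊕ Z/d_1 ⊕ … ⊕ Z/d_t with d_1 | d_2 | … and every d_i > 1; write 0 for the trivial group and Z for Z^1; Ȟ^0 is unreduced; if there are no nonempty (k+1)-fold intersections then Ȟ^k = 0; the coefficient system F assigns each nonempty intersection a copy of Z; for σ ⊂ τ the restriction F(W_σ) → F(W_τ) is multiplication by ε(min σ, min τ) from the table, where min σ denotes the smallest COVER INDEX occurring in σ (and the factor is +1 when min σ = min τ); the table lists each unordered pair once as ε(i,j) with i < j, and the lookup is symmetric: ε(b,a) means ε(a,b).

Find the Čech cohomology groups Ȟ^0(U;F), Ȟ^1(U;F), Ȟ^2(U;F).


Ȟ^0 ≅ Z, Ȟ^1 ≅ Z, Ȟ^2 ≅ 0

nonempty overlaps:
  W12={t5} W16={t12} W23={t1,t13} W34={t8} W45={t3,t9} W56={t7,t11}
C dims 6,6; δ0: rk 5, SNF 1^5
degree 0: 6−5−0 = 1 → Ȟ^0 ≅ Z
degree 1: 6−0−5 = 1 → Ȟ^1 ≅ Z
degree 2: 0−0−0 = 0 → Ȟ^2 ≅ 0


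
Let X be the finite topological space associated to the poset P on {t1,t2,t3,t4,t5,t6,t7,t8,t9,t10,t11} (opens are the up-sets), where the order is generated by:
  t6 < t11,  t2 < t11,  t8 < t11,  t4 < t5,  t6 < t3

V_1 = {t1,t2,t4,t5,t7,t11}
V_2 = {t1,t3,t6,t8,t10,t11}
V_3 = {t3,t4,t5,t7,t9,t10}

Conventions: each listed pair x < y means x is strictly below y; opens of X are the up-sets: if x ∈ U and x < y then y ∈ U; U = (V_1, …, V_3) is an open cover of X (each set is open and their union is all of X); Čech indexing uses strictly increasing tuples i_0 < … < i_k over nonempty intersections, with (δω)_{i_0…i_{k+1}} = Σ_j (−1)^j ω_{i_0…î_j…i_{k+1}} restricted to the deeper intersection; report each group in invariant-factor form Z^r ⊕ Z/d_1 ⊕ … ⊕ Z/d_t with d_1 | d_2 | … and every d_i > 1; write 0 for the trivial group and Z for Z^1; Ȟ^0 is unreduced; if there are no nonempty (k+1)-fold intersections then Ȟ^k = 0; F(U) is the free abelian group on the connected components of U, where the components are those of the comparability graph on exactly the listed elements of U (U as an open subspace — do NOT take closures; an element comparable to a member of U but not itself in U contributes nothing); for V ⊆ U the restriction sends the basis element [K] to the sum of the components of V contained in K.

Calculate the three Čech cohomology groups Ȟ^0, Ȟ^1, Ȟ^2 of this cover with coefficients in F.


Ȟ^0(U;F) ≅ Z^6, Ȟ^1(U;F) ≅ 0, Ȟ^2(U;F) ≅ 0

nerve of the cover:
  V12={t1,t11} V13={t4,t5,t7} V23={t3,t10}
components per intersection:
  V1: {t1} {t2,t11} {t4,t5} {t7}
  V2: {t1} {t3,t6,t8,t11} {t10}
  V3: {t3} {t4,t5} {t7} {t9} {t10}
  V12: {t1} {t11}
  V13: {t4,t5} {t7}
  V23: {t3} {t10}
C dims 12,6; δ0: rk 6, SNF 1^6
Ȟ^0 = (12 − 6) − 0 = 6, so Ȟ^0 ≅ Z^6
Ȟ^1 = (6 − 0) − 6 = 0, so Ȟ^1 ≅ 0
Ȟ^2 = (0 − 0) − 0 = 0, so Ȟ^2 ≅ 0


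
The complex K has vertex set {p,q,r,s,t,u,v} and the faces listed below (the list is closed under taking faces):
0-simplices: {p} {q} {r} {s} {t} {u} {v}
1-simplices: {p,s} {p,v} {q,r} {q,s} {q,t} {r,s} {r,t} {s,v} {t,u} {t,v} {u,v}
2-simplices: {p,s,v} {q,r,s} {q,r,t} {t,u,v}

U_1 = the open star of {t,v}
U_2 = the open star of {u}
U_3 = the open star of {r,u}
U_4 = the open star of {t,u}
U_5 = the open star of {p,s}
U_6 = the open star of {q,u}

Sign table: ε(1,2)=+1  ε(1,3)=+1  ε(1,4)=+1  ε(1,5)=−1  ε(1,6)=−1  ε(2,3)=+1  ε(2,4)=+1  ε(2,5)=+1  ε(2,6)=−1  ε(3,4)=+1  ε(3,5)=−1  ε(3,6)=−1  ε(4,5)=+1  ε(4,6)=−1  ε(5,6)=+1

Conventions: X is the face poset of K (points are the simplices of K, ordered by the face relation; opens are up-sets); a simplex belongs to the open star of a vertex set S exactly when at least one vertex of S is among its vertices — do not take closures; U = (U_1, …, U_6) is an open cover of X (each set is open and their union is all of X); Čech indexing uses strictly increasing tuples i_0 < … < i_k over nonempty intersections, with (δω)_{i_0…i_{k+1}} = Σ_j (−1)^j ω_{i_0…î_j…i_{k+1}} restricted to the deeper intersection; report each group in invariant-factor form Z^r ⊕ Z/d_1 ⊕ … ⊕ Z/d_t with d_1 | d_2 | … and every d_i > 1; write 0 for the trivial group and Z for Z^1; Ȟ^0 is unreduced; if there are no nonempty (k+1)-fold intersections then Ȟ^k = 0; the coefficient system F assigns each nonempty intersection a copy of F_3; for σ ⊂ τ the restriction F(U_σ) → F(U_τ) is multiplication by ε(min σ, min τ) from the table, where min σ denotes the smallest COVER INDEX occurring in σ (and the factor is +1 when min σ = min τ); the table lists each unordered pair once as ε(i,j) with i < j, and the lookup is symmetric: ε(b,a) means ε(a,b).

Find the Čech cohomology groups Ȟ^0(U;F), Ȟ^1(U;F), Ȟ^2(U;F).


nerve simplices:
  U1={{t},{v},{p,v},{q,t},{r,t},{s,v},{t,u},{t,v},{u,v},{p,s,v},{q,r,t},{t,u,v}} U2={{u},{t,u},{u,v},{t,u,v}} U3={{r},{u},{q,r},{r,s},{r,t},{t,u},{u,v},{q,r,s},{q,r,t},{t,u,v}} U4={{t},{u},{q,t},{r,t},{t,u},{t,v},{u,v},{q,r,t},{t,u,v}} U5={{p},{s},{p,s},{p,v},{q,s},{r,s},{s,v},{p,s,v},{q,r,s}} U6={{q},{u},{q,r},{q,s},{q,t},{t,u},{u,v},{q,r,s},{q,r,t},{t,u,v}}
  U12={{t,u},{u,v},{t,u,v}} U13={{r,t},{t,u},{u,v},{q,r,t},{t,u,v}} U14={{t},{q,t},{r,t},{t,u},{t,v},{u,v},{q,r,t},{t,u,v}} U15={{p,v},{s,v},{p,s,v}} U16={{q,t},{t,u},{u,v},{q,r,t},{t,u,v}} U23={{u},{t,u},{u,v},{t,u,v}} U24={{u},{t,u},{u,v},{t,u,v}} U26={{u},{t,u},{u,v},{t,u,v}} U34={{u},{r,t},{t,u},{u,v},{q,r,t},{t,u,v}} U35={{r,s},{q,r,s}} U36={{u},{q,r},{t,u},{u,v},{q,r,s},{q,r,t},{t,u,v}} U46={{u},{q,t},{t,u},{u,v},{q,r,t},{t,u,v}} U56={{q,s},{q,r,s}}
  U123={{t,u},{u,v},{t,u,v}} U124={{t,u},{u,v},{t,u,v}} U126={{t,u},{u,v},{t,u,v}} U134={{r,t},{t,u},{u,v},{q,r,t},{t,u,v}} U136={{t,u},{u,v},{q,r,t},{t,u,v}} U146={{q,t},{t,u},{u,v},{q,r,t},{t,u,v}} U234={{u},{t,u},{u,v},{t,u,v}} U236={{u},{t,u},{u,v},{t,u,v}} U246={{u},{t,u},{u,v},{t,u,v}} U346={{u},{t,u},{u,v},{q,r,t},{t,u,v}} U356={{q,r,s}}
  U1234={{t,u},{u,v},{t,u,v}} U1236={{t,u},{u,v},{t,u,v}} U1246={{t,u},{u,v},{t,u,v}} U1346={{t,u},{u,v},{q,r,t},{t,u,v}} U2346={{u},{t,u},{u,v},{t,u,v}}
  U12346={{t,u},{u,v},{t,u,v}}
C dims 6,13,11,5; δ0: rk_F3 5; δ1: rk_F3 7; δ2: rk_F3 4
degree 0: 6−5−0 = 1 → Ȟ^0 ≅ Z/3
degree 1: 13−7−5 = 1 → Ȟ^1 ≅ Z/3
degree 2: 11−4−7 = 0 → Ȟ^2 ≅ 0

Ȟ^0 ≅ Z/3, Ȟ^1 ≅ Z/3 and Ȟ^2 ≅ 0


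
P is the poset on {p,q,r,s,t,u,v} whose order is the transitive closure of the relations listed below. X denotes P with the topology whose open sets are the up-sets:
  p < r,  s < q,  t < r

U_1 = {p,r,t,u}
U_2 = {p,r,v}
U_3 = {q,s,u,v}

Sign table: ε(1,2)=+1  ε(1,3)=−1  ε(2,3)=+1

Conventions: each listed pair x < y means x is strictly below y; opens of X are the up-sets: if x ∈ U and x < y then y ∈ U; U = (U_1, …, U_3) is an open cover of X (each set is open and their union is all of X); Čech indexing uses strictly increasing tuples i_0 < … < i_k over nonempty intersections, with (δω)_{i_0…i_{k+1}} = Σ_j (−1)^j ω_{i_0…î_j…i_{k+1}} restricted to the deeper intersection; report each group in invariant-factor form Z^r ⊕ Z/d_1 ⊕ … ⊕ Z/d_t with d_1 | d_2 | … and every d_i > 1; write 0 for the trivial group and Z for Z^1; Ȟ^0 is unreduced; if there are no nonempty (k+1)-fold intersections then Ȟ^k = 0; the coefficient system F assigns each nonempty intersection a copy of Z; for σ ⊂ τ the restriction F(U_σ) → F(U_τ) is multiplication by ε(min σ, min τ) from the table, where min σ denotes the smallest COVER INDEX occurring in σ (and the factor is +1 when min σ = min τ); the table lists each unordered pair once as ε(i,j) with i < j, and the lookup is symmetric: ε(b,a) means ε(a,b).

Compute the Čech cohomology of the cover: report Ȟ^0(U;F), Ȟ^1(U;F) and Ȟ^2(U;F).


Ȟ^0(U;F) ≅ 0, Ȟ^1(U;F) ≅ Z/2 and Ȟ^2(U;F) ≅ 0

nonempty overlaps:
  U12={p,r} U13={u} U23={v}
C dims 3,3; δ0: rk 3, SNF 1^2·2
degree 0: 3−3−0 = 0 → Ȟ^0 ≅ 0
degree 1: 3−0−3 = 0 plus torsion [2] → Ȟ^1 ≅ Z/2
degree 2: 0−0−0 = 0 → Ȟ^2 ≅ 0


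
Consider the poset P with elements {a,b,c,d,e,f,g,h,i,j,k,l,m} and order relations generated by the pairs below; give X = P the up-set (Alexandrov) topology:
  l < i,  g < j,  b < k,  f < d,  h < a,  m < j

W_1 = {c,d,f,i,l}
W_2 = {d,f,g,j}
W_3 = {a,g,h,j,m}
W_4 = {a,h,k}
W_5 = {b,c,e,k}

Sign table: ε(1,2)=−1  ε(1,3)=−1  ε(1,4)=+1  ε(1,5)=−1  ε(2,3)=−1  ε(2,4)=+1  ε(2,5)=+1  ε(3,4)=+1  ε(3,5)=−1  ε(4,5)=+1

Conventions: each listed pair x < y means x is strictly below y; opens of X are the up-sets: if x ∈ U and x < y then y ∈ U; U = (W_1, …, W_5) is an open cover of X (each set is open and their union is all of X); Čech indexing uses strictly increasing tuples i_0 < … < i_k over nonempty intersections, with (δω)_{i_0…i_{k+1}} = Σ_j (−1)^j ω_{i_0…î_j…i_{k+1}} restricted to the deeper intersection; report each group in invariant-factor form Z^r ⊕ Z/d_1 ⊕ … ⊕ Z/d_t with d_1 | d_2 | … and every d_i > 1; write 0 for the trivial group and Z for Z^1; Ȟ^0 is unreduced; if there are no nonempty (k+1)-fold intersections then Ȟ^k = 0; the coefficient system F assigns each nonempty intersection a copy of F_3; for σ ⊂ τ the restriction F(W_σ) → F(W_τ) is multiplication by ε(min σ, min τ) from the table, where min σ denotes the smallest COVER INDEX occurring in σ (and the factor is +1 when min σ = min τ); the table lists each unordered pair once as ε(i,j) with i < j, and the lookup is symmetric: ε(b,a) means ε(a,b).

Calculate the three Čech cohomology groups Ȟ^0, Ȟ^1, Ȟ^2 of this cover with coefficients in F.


Ȟ^0 ≅ 0, Ȟ^1 ≅ 0, Ȟ^2 ≅ 0

nonempty overlaps:
  W12={d,f} W15={c} W23={g,j} W34={a,h} W45={k}
C dims 5,5; δ0: rk_F3 5
degree 0: 5−5−0 = 0 → Ȟ^0 ≅ 0
degree 1: 5−0−5 = 0 → Ȟ^1 ≅ 0
degree 2: 0−0−0 = 0 → Ȟ^2 ≅ 0


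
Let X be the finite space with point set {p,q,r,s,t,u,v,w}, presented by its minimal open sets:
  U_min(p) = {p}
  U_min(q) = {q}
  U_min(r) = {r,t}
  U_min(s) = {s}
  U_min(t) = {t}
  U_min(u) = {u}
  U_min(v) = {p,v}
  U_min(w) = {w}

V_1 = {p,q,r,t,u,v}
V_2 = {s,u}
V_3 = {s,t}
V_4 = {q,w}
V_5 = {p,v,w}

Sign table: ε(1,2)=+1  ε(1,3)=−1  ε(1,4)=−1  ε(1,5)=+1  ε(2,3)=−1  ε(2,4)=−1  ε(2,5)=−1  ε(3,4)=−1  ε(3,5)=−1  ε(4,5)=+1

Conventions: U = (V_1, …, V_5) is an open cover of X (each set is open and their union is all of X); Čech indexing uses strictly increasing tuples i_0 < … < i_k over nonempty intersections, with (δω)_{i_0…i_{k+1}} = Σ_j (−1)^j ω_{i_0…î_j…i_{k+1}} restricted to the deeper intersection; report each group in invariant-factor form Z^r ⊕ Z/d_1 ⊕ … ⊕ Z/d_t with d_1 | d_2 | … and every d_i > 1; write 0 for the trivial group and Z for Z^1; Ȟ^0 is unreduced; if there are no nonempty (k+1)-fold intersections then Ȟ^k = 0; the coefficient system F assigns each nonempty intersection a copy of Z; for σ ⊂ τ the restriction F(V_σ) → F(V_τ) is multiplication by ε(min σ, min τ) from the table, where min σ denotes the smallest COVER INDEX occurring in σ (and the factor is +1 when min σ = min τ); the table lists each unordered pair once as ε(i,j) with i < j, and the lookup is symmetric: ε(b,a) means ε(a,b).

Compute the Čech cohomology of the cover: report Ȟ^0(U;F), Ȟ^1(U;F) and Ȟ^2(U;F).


Ȟ^0 = 0, Ȟ^1 = Z ⊕ Z/2, Ȟ^2 = 0

cover nerve:
  V12={u} V13={t} V14={q} V15={p,v} V23={s} V45={w}
C dims 5,6; δ0: rk 5, SNF 1^4·2
Ȟ^0: (5−5)−0=0 ⇒ 0
Ȟ^1: (6−0)−5=1 plus torsion [2] ⇒ Z ⊕ Z/2
Ȟ^2: (0−0)−0=0 ⇒ 0


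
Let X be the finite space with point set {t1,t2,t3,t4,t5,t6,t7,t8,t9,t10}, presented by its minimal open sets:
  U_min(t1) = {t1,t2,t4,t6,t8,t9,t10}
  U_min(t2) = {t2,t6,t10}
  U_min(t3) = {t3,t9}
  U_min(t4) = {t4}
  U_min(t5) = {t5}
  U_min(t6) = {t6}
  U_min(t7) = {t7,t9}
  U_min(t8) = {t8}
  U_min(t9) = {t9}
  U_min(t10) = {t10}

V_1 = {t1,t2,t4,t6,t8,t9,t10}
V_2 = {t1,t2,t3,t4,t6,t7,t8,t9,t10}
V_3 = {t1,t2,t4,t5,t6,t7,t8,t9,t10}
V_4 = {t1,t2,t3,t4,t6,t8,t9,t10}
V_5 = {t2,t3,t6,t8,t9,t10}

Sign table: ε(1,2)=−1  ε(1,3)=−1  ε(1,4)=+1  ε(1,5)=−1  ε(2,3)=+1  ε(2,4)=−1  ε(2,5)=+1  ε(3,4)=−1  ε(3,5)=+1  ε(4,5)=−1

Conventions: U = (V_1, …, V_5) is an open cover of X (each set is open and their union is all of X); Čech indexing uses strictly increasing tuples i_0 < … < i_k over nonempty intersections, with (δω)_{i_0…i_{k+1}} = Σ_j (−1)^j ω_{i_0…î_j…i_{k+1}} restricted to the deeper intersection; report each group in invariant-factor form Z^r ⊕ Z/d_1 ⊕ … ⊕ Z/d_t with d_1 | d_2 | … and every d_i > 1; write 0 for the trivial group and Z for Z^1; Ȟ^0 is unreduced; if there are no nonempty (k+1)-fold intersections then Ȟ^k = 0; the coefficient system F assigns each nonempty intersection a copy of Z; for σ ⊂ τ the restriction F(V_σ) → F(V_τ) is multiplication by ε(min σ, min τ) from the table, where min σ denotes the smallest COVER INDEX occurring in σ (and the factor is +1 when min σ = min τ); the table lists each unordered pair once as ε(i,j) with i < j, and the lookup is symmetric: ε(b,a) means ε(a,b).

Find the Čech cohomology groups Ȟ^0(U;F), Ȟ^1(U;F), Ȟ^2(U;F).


Ȟ^0 ≅ Z, Ȟ^1 ≅ 0, Ȟ^2 ≅ 0

nerve simplices:
  V12={t1,t2,t4,t6,t8,t9,t10} V13={t1,t2,t4,t6,t8,t9,t10} V14={t1,t2,t4,t6,t8,t9,t10} V15={t2,t6,t8,t9,t10} V23={t1,t2,t4,t6,t7,t8,t9,t10} V24={t1,t2,t3,t4,t6,t8,t9,t10} V25={t2,t3,t6,t8,t9,t10} V34={t1,t2,t4,t6,t8,t9,t10} V35={t2,t6,t8,t9,t10} V45={t2,t3,t6,t8,t9,t10}
  V123={t1,t2,t4,t6,t8,t9,t10} V124={t1,t2,t4,t6,t8,t9,t10} V125={t2,t6,t8,t9,t10} V134={t1,t2,t4,t6,t8,t9,t10} V135={t2,t6,t8,t9,t10} V145={t2,t6,t8,t9,t10} V234={t1,t2,t4,t6,t8,t9,t10} V235={t2,t6,t8,t9,t10} V245={t2,t3,t6,t8,t9,t10} V345={t2,t6,t8,t9,t10}
  V1234={t1,t2,t4,t6,t8,t9,t10} V1235={t2,t6,t8,t9,t10} V1245={t2,t6,t8,t9,t10} V1345={t2,t6,t8,t9,t10} V2345={t2,t6,t8,t9,t10}
  V12345={t2,t6,t8,t9,t10}
C dims 5,10,10,5; δ0: rk 4, SNF 1^4; δ1: rk 6, SNF 1^6; δ2: rk 4, SNF 1^4
degree 0: 5−4−0 = 1 → Ȟ^0 ≅ Z
degree 1: 10−6−4 = 0 → Ȟ^1 ≅ 0
degree 2: 10−4−6 = 0 → Ȟ^2 ≅ 0


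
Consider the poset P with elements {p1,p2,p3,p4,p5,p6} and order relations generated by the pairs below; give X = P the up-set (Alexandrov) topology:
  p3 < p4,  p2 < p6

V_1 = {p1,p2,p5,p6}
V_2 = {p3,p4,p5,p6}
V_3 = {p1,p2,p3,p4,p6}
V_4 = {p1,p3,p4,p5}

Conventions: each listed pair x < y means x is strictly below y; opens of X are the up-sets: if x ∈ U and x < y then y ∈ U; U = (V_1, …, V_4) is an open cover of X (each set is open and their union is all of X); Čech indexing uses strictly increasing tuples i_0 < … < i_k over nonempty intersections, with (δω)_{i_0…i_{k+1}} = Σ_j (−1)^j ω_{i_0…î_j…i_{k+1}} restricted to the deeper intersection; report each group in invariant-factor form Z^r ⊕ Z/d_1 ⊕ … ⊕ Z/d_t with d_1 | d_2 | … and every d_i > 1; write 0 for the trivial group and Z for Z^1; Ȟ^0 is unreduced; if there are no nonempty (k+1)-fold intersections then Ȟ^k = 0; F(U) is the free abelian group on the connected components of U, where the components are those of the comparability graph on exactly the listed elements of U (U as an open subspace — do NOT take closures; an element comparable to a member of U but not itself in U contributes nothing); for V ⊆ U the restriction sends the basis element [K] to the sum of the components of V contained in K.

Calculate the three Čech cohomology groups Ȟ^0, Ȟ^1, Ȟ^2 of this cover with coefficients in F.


Ȟ^0 = Z^4,  Ȟ^1 = 0,  Ȟ^2 = 0

nonempty overlaps:
  V12={p5,p6} V13={p1,p2,p6} V14={p1,p5} V23={p3,p4,p6} V24={p3,p4,p5} V34={p1,p3,p4}
  V123={p6} V124={p5} V134={p1} V234={p3,p4}
components per intersection:
  V1: {p1} {p2,p6} {p5}
  V2: {p3,p4} {p5} {p6}
  V3: {p1} {p2,p6} {p3,p4}
  V4: {p1} {p3,p4} {p5}
  V12: {p5} {p6}
  V13: {p1} {p2,p6}
  V14: {p1} {p5}
  V23: {p3,p4} {p6}
  V24: {p3,p4} {p5}
  V34: {p1} {p3,p4}
  V123: {p6}
  V124: {p5}
  V134: {p1}
  V234: {p3,p4}
C dims 12,12,4; δ0: rk 8, SNF 1^8; δ1: rk 4, SNF 1^4
degree 0: 12−8−0 = 4 → Ȟ^0 ≅ Z^4
degree 1: 12−4−8 = 0 → Ȟ^1 ≅ 0
degree 2: 4−0−4 = 0 → Ȟ^2 ≅ 0


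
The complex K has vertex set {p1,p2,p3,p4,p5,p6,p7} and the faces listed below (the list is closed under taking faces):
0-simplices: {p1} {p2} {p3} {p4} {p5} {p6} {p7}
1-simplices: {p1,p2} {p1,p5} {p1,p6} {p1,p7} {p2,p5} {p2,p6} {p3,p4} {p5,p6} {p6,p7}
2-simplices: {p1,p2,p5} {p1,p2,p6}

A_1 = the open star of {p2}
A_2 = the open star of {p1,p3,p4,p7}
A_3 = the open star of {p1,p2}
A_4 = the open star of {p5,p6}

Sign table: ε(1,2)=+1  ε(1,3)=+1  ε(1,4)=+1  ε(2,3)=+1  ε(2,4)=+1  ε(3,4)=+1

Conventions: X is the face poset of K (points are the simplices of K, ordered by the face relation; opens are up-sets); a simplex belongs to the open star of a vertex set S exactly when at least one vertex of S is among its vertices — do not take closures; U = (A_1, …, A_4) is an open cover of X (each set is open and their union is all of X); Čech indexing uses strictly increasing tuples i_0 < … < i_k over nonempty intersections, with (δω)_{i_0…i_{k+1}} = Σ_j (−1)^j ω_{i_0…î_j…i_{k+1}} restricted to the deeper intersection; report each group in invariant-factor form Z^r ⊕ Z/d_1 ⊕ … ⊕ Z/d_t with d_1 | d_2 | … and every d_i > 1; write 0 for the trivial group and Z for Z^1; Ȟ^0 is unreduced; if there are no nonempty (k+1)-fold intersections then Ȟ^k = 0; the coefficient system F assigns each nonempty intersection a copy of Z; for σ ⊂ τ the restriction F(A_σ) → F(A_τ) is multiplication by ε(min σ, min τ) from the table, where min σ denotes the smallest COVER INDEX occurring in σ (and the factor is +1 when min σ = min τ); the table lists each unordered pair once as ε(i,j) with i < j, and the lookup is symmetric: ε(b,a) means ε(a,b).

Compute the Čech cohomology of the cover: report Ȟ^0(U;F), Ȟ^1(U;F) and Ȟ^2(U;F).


nonempty overlaps:
  A1={{p2},{p1,p2},{p2,p5},{p2,p6},{p1,p2,p5},{p1,p2,p6}} A2={{p1},{p3},{p4},{p7},{p1,p2},{p1,p5},{p1,p6},{p1,p7},{p3,p4},{p6,p7},{p1,p2,p5},{p1,p2,p6}} A3={{p1},{p2},{p1,p2},{p1,p5},{p1,p6},{p1,p7},{p2,p5},{p2,p6},{p1,p2,p5},{p1,p2,p6}} A4={{p5},{p6},{p1,p5},{p1,p6},{p2,p5},{p2,p6},{p5,p6},{p6,p7},{p1,p2,p5},{p1,p2,p6}}
  A12={{p1,p2},{p1,p2,p5},{p1,p2,p6}} A13={{p2},{p1,p2},{p2,p5},{p2,p6},{p1,p2,p5},{p1,p2,p6}} A14={{p2,p5},{p2,p6},{p1,p2,p5},{p1,p2,p6}} A23={{p1},{p1,p2},{p1,p5},{p1,p6},{p1,p7},{p1,p2,p5},{p1,p2,p6}} A24={{p1,p5},{p1,p6},{p6,p7},{p1,p2,p5},{p1,p2,p6}} A34={{p1,p5},{p1,p6},{p2,p5},{p2,p6},{p1,p2,p5},{p1,p2,p6}}
  A123={{p1,p2},{p1,p2,p5},{p1,p2,p6}} A124={{p1,p2,p5},{p1,p2,p6}} A134={{p2,p5},{p2,p6},{p1,p2,p5},{p1,p2,p6}} A234={{p1,p5},{p1,p6},{p1,p2,p5},{p1,p2,p6}}
  A1234={{p1,p2,p5},{p1,p2,p6}}
C dims 4,6,4,1; δ0: rk 3, SNF 1^3; δ1: rk 3, SNF 1^3; δ2: rk 1, SNF 1^1
degree 0: 4−3−0 = 1 → Ȟ^0 ≅ Z
degree 1: 6−3−3 = 0 → Ȟ^1 ≅ 0
degree 2: 4−1−3 = 0 → Ȟ^2 ≅ 0

Ȟ^0 ≅ Z, Ȟ^1 ≅ 0 and Ȟ^2 ≅ 0


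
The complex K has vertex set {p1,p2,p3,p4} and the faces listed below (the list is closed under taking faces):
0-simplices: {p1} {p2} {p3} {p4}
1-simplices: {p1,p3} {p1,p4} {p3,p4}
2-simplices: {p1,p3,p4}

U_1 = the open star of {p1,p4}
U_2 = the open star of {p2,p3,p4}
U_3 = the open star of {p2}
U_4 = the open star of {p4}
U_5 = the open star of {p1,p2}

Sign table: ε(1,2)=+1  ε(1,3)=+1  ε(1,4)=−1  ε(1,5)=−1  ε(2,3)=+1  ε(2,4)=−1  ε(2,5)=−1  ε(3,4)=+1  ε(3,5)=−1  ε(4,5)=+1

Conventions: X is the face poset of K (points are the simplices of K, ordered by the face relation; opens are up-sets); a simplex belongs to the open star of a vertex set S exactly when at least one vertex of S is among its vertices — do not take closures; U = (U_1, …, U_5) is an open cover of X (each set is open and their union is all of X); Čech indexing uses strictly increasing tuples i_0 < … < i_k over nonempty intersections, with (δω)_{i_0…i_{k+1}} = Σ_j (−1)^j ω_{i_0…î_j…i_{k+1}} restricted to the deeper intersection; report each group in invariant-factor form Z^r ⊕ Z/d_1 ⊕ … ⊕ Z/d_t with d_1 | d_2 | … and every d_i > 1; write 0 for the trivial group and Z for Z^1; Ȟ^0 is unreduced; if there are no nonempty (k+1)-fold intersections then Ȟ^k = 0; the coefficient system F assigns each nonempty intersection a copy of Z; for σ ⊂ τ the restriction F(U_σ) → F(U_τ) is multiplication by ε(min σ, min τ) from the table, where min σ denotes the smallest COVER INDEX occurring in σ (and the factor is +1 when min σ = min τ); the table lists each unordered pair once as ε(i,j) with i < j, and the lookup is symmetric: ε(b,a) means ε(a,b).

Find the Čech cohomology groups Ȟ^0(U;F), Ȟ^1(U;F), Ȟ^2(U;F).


nerve of the cover:
  U1={{p1},{p4},{p1,p3},{p1,p4},{p3,p4},{p1,p3,p4}} U2={{p2},{p3},{p4},{p1,p3},{p1,p4},{p3,p4},{p1,p3,p4}} U3={{p2}} U4={{p4},{p1,p4},{p3,p4},{p1,p3,p4}} U5={{p1},{p2},{p1,p3},{p1,p4},{p1,p3,p4}}
  U12={{p4},{p1,p3},{p1,p4},{p3,p4},{p1,p3,p4}} U14={{p4},{p1,p4},{p3,p4},{p1,p3,p4}} U15={{p1},{p1,p3},{p1,p4},{p1,p3,p4}} U23={{p2}} U24={{p4},{p1,p4},{p3,p4},{p1,p3,p4}} U25={{p2},{p1,p3},{p1,p4},{p1,p3,p4}} U35={{p2}} U45={{p1,p4},{p1,p3,p4}}
  U124={{p4},{p1,p4},{p3,p4},{p1,p3,p4}} U125={{p1,p3},{p1,p4},{p1,p3,p4}} U145={{p1,p4},{p1,p3,p4}} U235={{p2}} U245={{p1,p4},{p1,p3,p4}}
  U1245={{p1,p4},{p1,p3,p4}}
C dims 5,8,5,1; δ0: rk 4, SNF 1^4; δ1: rk 4, SNF 1^4; δ2: rk 1, SNF 1^1
Ȟ^0 = (5 − 4) − 0 = 1, so Ȟ^0 ≅ Z
Ȟ^1 = (8 − 4) − 4 = 0, so Ȟ^1 ≅ 0
Ȟ^2 = (5 − 1) − 4 = 0, so Ȟ^2 ≅ 0

Ȟ^0(U;F) ≅ Z,  Ȟ^1(U;F) ≅ 0,  Ȟ^2(U;F) ≅ 0


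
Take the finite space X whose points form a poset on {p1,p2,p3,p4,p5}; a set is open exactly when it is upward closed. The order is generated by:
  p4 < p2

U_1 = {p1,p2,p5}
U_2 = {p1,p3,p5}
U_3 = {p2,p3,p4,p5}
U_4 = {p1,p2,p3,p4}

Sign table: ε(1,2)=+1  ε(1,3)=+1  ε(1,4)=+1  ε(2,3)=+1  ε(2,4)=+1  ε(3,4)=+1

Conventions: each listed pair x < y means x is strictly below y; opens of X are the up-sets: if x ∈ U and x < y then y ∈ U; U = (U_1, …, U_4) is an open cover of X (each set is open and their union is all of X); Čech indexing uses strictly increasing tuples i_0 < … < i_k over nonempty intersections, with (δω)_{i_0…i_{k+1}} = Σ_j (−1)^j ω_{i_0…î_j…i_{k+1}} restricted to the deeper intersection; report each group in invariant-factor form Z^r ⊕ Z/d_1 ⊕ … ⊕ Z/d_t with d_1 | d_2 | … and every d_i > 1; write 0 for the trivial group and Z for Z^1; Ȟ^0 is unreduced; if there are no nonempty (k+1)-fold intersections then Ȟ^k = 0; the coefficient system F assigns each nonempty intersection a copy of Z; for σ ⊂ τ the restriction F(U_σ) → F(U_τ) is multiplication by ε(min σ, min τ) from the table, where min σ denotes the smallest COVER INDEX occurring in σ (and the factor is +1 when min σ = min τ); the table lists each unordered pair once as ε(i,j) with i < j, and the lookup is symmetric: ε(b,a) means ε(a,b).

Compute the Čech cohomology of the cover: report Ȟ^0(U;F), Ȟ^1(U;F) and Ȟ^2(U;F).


nerve of the cover:
  U12={p1,p5} U13={p2,p5} U14={p1,p2} U23={p3,p5} U24={p1,p3} U34={p2,p3,p4}
  U123={p5} U124={p1} U134={p2} U234={p3}
C dims 4,6,4; δ0: rk 3, SNF 1^3; δ1: rk 3, SNF 1^3
Ȟ^0 = (4 − 3) − 0 = 1, so Ȟ^0 ≅ Z
Ȟ^1 = (6 − 3) − 3 = 0, so Ȟ^1 ≅ 0
Ȟ^2 = (4 − 0) − 3 = 1, so Ȟ^2 ≅ Z

Ȟ^0 ≅ Z,  Ȟ^1 ≅ 0,  Ȟ^2 ≅ Z


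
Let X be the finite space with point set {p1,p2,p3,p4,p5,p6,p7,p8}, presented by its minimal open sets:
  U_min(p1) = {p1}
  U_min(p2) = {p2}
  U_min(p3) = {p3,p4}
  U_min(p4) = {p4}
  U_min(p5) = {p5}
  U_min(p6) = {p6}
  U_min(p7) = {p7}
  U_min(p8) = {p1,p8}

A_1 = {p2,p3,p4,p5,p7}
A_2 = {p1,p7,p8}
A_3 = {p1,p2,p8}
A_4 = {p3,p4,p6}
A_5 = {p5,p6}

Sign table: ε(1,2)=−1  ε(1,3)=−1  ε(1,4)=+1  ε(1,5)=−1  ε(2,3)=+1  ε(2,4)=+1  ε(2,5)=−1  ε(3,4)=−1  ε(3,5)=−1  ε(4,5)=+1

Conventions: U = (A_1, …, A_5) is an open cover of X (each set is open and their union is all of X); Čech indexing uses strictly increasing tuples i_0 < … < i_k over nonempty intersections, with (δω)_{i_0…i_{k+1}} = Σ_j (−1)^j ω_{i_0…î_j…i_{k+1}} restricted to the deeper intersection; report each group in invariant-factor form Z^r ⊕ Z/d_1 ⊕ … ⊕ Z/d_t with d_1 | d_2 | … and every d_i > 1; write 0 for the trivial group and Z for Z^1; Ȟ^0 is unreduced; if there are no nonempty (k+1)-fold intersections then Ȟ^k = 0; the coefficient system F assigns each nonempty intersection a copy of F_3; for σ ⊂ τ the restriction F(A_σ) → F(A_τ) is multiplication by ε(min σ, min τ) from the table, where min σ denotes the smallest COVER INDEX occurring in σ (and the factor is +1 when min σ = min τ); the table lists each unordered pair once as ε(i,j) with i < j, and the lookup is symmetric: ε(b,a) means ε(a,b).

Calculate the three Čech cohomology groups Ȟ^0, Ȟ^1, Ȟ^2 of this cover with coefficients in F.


intersection data:
  A12={p7} A13={p2} A14={p3,p4} A15={p5} A23={p1,p8} A45={p6}
C dims 5,6; δ0: rk_F3 5
Ȟ^0 = (5 − 5) − 0 = 0, so Ȟ^0 ≅ 0
Ȟ^1 = (6 − 0) − 5 = 1, so Ȟ^1 ≅ Z/3
Ȟ^2 = (0 − 0) − 0 = 0, so Ȟ^2 ≅ 0

Ȟ^0 = 0, Ȟ^1 = Z/3, Ȟ^2 = 0


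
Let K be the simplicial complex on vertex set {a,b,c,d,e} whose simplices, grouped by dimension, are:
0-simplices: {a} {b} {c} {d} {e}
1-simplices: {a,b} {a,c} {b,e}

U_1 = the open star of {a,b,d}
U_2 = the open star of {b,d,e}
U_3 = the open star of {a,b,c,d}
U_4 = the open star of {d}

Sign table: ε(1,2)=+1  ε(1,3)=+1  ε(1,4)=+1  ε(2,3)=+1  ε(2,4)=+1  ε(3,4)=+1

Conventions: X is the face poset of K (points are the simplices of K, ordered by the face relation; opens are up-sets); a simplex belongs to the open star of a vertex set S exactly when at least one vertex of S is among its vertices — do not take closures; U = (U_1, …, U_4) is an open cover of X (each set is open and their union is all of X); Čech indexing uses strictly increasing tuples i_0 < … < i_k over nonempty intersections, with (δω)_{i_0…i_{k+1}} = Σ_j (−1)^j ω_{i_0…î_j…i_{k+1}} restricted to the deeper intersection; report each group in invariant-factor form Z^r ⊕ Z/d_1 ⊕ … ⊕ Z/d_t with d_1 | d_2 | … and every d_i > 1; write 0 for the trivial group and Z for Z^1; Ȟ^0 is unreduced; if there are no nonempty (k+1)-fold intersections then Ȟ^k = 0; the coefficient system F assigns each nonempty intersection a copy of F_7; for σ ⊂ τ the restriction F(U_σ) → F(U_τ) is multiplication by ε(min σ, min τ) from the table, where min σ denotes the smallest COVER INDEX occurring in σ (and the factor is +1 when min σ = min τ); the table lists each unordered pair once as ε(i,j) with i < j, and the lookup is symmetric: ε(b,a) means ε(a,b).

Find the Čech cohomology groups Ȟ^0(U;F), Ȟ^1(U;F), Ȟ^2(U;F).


Ȟ^0 = Z/7, Ȟ^1 = 0, Ȟ^2 = 0

nonempty intersections:
  U1={{a},{b},{d},{a,b},{a,c},{b,e}} U2={{b},{d},{e},{a,b},{b,e}} U3={{a},{b},{c},{d},{a,b},{a,c},{b,e}} U4={{d}}
  U12={{b},{d},{a,b},{b,e}} U13={{a},{b},{d},{a,b},{a,c},{b,e}} U14={{d}} U23={{b},{d},{a,b},{b,e}} U24={{d}} U34={{d}}
  U123={{b},{d},{a,b},{b,e}} U124={{d}} U134={{d}} U234={{d}}
  U1234={{d}}
C dims 4,6,4,1; δ0: rk_F7 3; δ1: rk_F7 3; δ2: rk_F7 1
Ȟ^0: (4−3)−0=1 ⇒ Z/7
Ȟ^1: (6−3)−3=0 ⇒ 0
Ȟ^2: (4−1)−3=0 ⇒ 0


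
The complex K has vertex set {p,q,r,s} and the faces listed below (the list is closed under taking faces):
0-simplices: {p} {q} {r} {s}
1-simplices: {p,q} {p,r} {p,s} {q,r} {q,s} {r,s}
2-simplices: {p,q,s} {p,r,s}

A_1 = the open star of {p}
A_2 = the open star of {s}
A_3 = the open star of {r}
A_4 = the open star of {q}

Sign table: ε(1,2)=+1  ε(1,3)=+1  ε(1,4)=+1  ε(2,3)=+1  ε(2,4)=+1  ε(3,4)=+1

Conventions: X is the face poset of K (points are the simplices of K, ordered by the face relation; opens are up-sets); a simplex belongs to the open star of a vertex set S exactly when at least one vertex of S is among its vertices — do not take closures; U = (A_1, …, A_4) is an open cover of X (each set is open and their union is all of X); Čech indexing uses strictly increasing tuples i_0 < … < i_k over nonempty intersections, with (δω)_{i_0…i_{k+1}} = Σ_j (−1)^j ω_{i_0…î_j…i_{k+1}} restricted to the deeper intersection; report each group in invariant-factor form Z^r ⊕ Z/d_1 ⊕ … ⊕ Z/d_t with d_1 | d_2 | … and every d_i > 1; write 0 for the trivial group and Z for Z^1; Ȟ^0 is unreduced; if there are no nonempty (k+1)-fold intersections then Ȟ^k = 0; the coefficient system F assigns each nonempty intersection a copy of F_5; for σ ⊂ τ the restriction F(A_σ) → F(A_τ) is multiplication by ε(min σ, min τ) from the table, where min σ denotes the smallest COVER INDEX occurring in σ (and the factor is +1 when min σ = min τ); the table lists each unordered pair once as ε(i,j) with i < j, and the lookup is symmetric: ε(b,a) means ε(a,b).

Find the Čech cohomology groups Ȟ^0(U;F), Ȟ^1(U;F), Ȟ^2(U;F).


nerve simplices:
  A1={{p},{p,q},{p,r},{p,s},{p,q,s},{p,r,s}} A2={{s},{p,s},{q,s},{r,s},{p,q,s},{p,r,s}} A3={{r},{p,r},{q,r},{r,s},{p,r,s}} A4={{q},{p,q},{q,r},{q,s},{p,q,s}}
  A12={{p,s},{p,q,s},{p,r,s}} A13={{p,r},{p,r,s}} A14={{p,q},{p,q,s}} A23={{r,s},{p,r,s}} A24={{q,s},{p,q,s}} A34={{q,r}}
  A123={{p,r,s}} A124={{p,q,s}}
C dims 4,6,2; δ0: rk_F5 3; δ1: rk_F5 2
degree 0: 4−3−0 = 1 → Ȟ^0 ≅ Z/5
degree 1: 6−2−3 = 1 → Ȟ^1 ≅ Z/5
degree 2: 2−0−2 = 0 → Ȟ^2 ≅ 0

Ȟ^0(U;F) ≅ Z/5, Ȟ^1(U;F) ≅ Z/5 and Ȟ^2(U;F) ≅ 0


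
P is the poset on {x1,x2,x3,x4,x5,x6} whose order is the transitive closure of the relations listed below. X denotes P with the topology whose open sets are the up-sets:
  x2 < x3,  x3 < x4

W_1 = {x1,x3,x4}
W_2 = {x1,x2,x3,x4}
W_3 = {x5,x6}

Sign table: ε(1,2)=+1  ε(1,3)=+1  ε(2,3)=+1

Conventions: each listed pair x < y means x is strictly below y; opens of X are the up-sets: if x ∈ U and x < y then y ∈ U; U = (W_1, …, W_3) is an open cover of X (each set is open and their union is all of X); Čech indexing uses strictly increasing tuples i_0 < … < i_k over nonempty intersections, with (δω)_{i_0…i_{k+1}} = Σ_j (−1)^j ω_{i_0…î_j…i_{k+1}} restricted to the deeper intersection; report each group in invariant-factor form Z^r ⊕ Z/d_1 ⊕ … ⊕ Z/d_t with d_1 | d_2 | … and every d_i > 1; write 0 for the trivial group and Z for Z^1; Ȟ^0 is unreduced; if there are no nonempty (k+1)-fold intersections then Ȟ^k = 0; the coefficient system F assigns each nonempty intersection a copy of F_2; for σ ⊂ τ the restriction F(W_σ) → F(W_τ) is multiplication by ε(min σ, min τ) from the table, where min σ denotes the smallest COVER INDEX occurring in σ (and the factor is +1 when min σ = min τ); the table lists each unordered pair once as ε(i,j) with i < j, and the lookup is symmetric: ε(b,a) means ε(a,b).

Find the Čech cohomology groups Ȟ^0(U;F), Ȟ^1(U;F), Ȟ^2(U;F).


intersection data:
  W12={x1,x3,x4}
C dims 3,1; δ0: rk_F2 1
Ȟ^0 = (3 − 1) − 0 = 2, so Ȟ^0 ≅ Z/2 ⊕ Z/2
Ȟ^1 = (1 − 0) − 1 = 0, so Ȟ^1 ≅ 0
Ȟ^2 = (0 − 0) − 0 = 0, so Ȟ^2 ≅ 0

Ȟ^0(U;F) ≅ Z/2 ⊕ Z/2, Ȟ^1(U;F) ≅ 0 and Ȟ^2(U;F) ≅ 0
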